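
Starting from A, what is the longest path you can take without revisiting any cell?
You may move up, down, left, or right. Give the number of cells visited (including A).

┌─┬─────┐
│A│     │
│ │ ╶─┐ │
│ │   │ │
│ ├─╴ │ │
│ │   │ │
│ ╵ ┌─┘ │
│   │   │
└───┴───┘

Finding longest simple path using DFS:
Start: (0, 0)
Longest path visits 16 cells
Path: A → down → down → down → right → up → right → up → left → up → right → right → down → down → down → left

Solution:

┌─┬─────┐
│A│↱ → ↓│
│ │ ╶─┐ │
│↓│↑ ↰│↓│
│ ├─╴ │ │
│↓│↱ ↑│↓│
│ ╵ ┌─┘ │
│↳ ↑│B ↲│
└───┴───┘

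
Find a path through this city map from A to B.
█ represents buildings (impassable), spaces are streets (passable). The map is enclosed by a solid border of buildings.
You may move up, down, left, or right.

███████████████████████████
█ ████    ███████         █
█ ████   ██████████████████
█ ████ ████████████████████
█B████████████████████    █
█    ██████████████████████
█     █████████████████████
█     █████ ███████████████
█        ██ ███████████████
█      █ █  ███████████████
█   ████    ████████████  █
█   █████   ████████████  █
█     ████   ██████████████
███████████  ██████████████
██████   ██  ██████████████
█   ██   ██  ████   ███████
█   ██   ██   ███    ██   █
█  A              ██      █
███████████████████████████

Finding the shortest path from A to B:
Movement: cardinal only
Path length: 31 steps
Directions: right → right → right → right → right → right → right → right → up → up → up → up → up → up → up → left → left → left → up → up → left → left → left → up → up → left → up → left → left → left → up

Solution:

███████████████████████████
█ ████    ███████         █
█ ████   ██████████████████
█ ████ ████████████████████
█B████████████████████    █
█↑←←↰██████████████████████
█   ↑↰█████████████████████
█    ↑█████ ███████████████
█    ↑←←↰██ ███████████████
█      █↑█  ███████████████
█   ████↑←←↰████████████  █
█   █████  ↑████████████  █
█     ████ ↑ ██████████████
███████████↑ ██████████████
██████   ██↑ ██████████████
█   ██   ██↑ ████   ███████
█   ██   ██↑  ███    ██   █
█  A→→→→→→→↑      ██      █
███████████████████████████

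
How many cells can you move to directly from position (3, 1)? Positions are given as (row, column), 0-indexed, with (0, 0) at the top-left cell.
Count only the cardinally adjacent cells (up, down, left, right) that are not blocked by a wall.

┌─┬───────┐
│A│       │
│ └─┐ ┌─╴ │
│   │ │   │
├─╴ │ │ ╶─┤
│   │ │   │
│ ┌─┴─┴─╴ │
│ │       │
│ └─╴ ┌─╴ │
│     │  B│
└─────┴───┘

Checking passable neighbors of (3, 1):
Neighbors: (3, 2)
Count: 1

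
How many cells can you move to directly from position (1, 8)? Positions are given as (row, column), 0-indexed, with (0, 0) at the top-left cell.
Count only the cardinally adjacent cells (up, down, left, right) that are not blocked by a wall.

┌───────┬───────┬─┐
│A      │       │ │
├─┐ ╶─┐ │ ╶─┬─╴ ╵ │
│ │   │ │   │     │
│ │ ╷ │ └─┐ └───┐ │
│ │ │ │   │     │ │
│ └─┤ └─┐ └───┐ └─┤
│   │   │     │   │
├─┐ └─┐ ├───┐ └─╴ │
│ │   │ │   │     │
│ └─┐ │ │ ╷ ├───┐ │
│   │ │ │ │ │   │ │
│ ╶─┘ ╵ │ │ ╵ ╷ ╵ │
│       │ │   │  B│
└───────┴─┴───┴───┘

Checking passable neighbors of (1, 8):
Neighbors: (0, 8), (2, 8), (1, 7)
Count: 3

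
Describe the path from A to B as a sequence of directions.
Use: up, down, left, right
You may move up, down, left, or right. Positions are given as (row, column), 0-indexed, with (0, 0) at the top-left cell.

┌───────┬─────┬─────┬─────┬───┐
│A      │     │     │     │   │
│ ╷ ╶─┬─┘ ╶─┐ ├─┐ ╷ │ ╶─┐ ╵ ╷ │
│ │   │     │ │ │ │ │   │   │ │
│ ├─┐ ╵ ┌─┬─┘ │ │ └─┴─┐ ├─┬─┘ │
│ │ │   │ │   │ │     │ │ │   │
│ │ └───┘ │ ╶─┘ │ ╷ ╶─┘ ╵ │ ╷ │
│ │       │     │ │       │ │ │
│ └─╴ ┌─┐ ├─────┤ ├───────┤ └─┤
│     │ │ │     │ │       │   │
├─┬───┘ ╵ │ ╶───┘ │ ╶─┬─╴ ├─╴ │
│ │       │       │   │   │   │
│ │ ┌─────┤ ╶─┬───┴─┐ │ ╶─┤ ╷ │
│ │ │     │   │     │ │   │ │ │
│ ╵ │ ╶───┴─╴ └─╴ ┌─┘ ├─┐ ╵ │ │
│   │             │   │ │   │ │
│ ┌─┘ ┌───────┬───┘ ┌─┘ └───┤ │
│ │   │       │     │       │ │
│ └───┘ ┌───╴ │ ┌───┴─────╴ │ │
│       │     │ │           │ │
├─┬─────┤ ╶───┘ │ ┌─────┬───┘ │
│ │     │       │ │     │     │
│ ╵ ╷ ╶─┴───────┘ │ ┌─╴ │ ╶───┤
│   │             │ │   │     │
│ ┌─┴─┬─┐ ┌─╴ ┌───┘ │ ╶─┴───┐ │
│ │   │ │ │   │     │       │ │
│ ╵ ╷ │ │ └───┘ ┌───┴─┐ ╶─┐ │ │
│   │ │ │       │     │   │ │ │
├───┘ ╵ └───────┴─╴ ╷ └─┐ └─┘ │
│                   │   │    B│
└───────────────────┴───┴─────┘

Finding the path and converting it to directions:
Path through cells: (0,0) → (1,0) → (2,0) → (3,0) → (4,0) → (4,1) → (4,2) → (3,2) → (3,3) → (3,4) → (4,4) → (5,4) → (5,3) → (5,2) → (5,1) → (6,1) → (7,1) → (7,0) → (8,0) → (9,0) → (9,1) → (9,2) → (9,3) → (8,3) → (8,4) → (8,5) → (8,6) → (9,6) → (9,5) → (9,4) → (10,4) → (10,5) → (10,6) → (10,7) → (9,7) → (8,7) → (8,8) → (8,9) → (7,9) → (7,10) → (6,10) → (5,10) → (5,9) → (4,9) → (4,10) → (4,11) → (4,12) → (5,12) → (5,11) → (6,11) → (6,12) → (7,12) → (7,13) → (6,13) → (5,13) → (5,14) → (6,14) → (7,14) → (8,14) → (9,14) → (10,14) → (10,13) → (10,12) → (11,12) → (11,13) → (11,14) → (12,14) → (13,14) → (14,14)
Directions: down, down, down, down, right, right, up, right, right, down, down, left, left, left, down, down, left, down, down, right, right, right, up, right, right, right, down, left, left, down, right, right, right, up, up, right, right, up, right, up, up, left, up, right, right, right, down, left, down, right, down, right, up, up, right, down, down, down, down, down, left, left, down, right, right, down, down, down

Solution:

┌───────┬─────┬─────┬─────┬───┐
│A      │     │     │     │   │
│ ╷ ╶─┬─┘ ╶─┐ ├─┐ ╷ │ ╶─┐ ╵ ╷ │
│↓│   │     │ │ │ │ │   │   │ │
│ ├─┐ ╵ ┌─┬─┘ │ │ └─┴─┐ ├─┬─┘ │
│↓│ │   │ │   │ │     │ │ │   │
│ │ └───┘ │ ╶─┘ │ ╷ ╶─┘ ╵ │ ╷ │
│↓│  ↱ → ↓│     │ │       │ │ │
│ └─╴ ┌─┐ ├─────┤ ├───────┤ └─┤
│↳ → ↑│ │↓│     │ │↱ → → ↓│   │
├─┬───┘ ╵ │ ╶───┘ │ ╶─┬─╴ ├─╴ │
│ │↓ ← ← ↲│       │↑ ↰│↓ ↲│↱ ↓│
│ │ ┌─────┤ ╶─┬───┴─┐ │ ╶─┤ ╷ │
│ │↓│     │   │     │↑│↳ ↓│↑│↓│
│ ╵ │ ╶───┴─╴ └─╴ ┌─┘ ├─┐ ╵ │ │
│↓ ↲│             │↱ ↑│ │↳ ↑│↓│
│ ┌─┘ ┌───────┬───┘ ┌─┘ └───┤ │
│↓│   │↱ → → ↓│↱ → ↑│       │↓│
│ └───┘ ┌───╴ │ ┌───┴─────╴ │ │
│↳ → → ↑│↓ ← ↲│↑│           │↓│
├─┬─────┤ ╶───┘ │ ┌─────┬───┘ │
│ │     │↳ → → ↑│ │     │↓ ← ↲│
│ ╵ ╷ ╶─┴───────┘ │ ┌─╴ │ ╶───┤
│   │             │ │   │↳ → ↓│
│ ┌─┴─┬─┐ ┌─╴ ┌───┘ │ ╶─┴───┐ │
│ │   │ │ │   │     │       │↓│
│ ╵ ╷ │ │ └───┘ ┌───┴─┐ ╶─┐ │ │
│   │ │ │       │     │   │ │↓│
├───┘ ╵ └───────┴─╴ ╷ └─┐ └─┘ │
│                   │   │    B│
└───────────────────┴───┴─────┘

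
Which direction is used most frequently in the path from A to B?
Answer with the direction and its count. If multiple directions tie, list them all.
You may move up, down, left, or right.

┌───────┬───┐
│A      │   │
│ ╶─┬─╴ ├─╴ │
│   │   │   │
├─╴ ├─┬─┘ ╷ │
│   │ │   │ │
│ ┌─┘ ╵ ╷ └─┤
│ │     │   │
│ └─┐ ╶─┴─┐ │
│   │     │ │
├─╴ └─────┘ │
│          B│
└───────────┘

Directions: down, right, down, left, down, down, right, down, right, right, right, right
Counts: {'down': 5, 'right': 6, 'left': 1}
Most common: right (6 times)

Solution:

┌───────┬───┐
│A      │   │
│ ╶─┬─╴ ├─╴ │
│↳ ↓│   │   │
├─╴ ├─┬─┘ ╷ │
│↓ ↲│ │   │ │
│ ┌─┘ ╵ ╷ └─┤
│↓│     │   │
│ └─┐ ╶─┴─┐ │
│↳ ↓│     │ │
├─╴ └─────┘ │
│  ↳ → → → B│
└───────────┘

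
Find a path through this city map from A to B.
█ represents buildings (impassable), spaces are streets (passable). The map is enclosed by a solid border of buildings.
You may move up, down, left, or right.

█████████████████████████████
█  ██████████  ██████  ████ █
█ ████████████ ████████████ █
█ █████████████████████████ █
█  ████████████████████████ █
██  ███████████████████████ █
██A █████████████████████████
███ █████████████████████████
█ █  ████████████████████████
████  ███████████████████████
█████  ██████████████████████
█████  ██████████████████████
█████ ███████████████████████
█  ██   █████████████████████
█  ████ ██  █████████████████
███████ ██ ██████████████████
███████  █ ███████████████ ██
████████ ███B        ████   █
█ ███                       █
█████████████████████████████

Finding the shortest path from A to B:
Movement: cardinal only
Path length: 23 steps
Directions: right → down → down → right → down → right → down → down → down → down → right → right → down → down → down → right → down → down → right → right → right → right → up

Solution:

█████████████████████████████
█  ██████████  ██████  ████ █
█ ████████████ ████████████ █
█ █████████████████████████ █
█  ████████████████████████ █
██  ███████████████████████ █
██A↓█████████████████████████
███↓█████████████████████████
█ █↳↓████████████████████████
████↳↓███████████████████████
█████↓ ██████████████████████
█████↓ ██████████████████████
█████↓███████████████████████
█  ██↳→↓█████████████████████
█  ████↓██  █████████████████
███████↓██ ██████████████████
███████↳↓█ ███████████████ ██
████████↓███B        ████   █
█ ███   ↳→→→↑               █
█████████████████████████████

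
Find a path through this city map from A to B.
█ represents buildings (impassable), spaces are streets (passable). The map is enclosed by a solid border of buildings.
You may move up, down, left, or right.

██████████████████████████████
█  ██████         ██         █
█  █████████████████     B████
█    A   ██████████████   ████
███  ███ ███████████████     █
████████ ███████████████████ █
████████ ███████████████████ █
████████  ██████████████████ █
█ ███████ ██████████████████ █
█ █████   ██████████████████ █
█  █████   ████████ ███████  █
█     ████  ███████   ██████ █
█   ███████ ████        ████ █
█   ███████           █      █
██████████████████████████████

Finding the shortest path from A to B:
Movement: cardinal only
Path length: 49 steps
Directions: right → right → right → down → down → down → down → right → down → down → down → right → down → right → down → down → right → right → right → right → right → up → right → right → right → right → right → right → right → down → right → right → right → right → right → up → up → up → up → up → up → up → up → up → left → left → left → up → up

Solution:

██████████████████████████████
█  ██████         ██         █
█  █████████████████     B████
█    A→→↓██████████████  ↑████
███  ███↓███████████████ ↑←←↰█
████████↓███████████████████↑█
████████↓███████████████████↑█
████████↳↓██████████████████↑█
█ ███████↓██████████████████↑█
█ █████  ↓██████████████████↑█
█  █████ ↳↓████████ ███████ ↑█
█     ████↳↓███████   ██████↑█
█   ███████↓████↱→→→→→→↓████↑█
█   ███████↳→→→→↑     █↳→→→→↑█
██████████████████████████████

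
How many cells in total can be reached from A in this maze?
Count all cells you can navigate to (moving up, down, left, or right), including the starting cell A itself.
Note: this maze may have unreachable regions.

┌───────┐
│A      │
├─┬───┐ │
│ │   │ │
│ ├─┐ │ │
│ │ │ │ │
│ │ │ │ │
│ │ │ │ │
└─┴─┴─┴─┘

Using BFS/flood-fill to find all reachable cells from A:
Maze size: 4 × 4 = 16 total cells
9 cell(s) are walled off and cannot be reached from A.
Reachable cells: 7

Reachable region (· marks reachable cells):

┌───────┐
│A · · ·│
├─┬───┐ │
│ │   │·│
│ ├─┐ │ │
│ │ │ │·│
│ │ │ │ │
│ │ │ │·│
└─┴─┴─┴─┘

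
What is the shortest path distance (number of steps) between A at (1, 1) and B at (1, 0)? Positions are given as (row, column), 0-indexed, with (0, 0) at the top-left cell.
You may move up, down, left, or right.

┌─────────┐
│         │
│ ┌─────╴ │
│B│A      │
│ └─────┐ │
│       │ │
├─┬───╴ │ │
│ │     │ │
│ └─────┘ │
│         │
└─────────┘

Finding path from (1, 1) to (1, 0):
Path: (1,1) → (1,2) → (1,3) → (1,4) → (0,4) → (0,3) → (0,2) → (0,1) → (0,0) → (1,0)
Distance: 9 steps

Solution:

┌─────────┐
│↓ ← ← ← ↰│
│ ┌─────╴ │
│B│A → → ↑│
│ └─────┐ │
│       │ │
├─┬───╴ │ │
│ │     │ │
│ └─────┘ │
│         │
└─────────┘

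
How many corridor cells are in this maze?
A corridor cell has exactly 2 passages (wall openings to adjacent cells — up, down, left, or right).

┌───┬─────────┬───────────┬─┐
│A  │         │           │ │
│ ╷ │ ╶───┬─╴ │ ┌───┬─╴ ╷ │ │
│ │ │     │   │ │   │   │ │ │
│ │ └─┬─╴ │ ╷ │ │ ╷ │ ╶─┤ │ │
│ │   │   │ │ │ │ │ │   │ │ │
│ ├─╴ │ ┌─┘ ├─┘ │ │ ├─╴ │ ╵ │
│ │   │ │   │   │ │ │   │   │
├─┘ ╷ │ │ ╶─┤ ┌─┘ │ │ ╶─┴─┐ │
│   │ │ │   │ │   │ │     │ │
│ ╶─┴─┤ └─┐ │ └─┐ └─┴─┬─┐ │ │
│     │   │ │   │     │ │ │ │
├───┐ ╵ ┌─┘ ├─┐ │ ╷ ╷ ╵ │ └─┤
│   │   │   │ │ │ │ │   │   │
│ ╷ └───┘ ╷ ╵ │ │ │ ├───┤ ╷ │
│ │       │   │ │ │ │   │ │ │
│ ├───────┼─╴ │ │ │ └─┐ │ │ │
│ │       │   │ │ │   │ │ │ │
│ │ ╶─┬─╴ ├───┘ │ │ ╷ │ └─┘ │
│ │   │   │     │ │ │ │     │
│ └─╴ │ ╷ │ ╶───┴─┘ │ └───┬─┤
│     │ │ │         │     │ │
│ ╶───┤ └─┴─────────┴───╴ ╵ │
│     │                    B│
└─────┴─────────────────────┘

Counting cells with exactly 2 passages:
Total corridor cells: 136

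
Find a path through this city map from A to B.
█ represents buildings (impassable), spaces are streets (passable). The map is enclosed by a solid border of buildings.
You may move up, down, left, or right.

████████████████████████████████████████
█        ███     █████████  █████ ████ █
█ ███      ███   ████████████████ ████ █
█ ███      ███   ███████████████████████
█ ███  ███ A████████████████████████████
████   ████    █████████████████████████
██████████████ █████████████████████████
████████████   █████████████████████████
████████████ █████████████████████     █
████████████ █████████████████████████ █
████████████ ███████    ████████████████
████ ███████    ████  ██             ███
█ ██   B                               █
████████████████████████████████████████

Finding the shortest path from A to B:
Movement: cardinal only
Path length: 18 steps
Directions: down → right → right → right → down → down → left → left → down → down → down → down → down → left → left → left → left → left

Solution:

████████████████████████████████████████
█        ███     █████████  █████ ████ █
█ ███      ███   ████████████████ ████ █
█ ███      ███   ███████████████████████
█ ███  ███ A████████████████████████████
████   ████↳→→↓█████████████████████████
██████████████↓█████████████████████████
████████████↓←↲█████████████████████████
████████████↓█████████████████████     █
████████████↓█████████████████████████ █
████████████↓███████    ████████████████
████ ███████↓   ████  ██             ███
█ ██   B←←←←↲                          █
████████████████████████████████████████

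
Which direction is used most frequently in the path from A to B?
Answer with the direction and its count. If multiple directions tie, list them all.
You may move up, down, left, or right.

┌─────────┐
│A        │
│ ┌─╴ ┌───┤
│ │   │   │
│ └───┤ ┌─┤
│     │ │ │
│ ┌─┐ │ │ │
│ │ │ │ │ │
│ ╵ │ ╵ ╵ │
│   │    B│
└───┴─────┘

Directions: down, down, right, right, down, down, right, right
Counts: {'down': 4, 'right': 4}
Most common: down and right (tied at 4 times each)

Solution:

┌─────────┐
│A        │
│ ┌─╴ ┌───┤
│↓│   │   │
│ └───┤ ┌─┤
│↳ → ↓│ │ │
│ ┌─┐ │ │ │
│ │ │↓│ │ │
│ ╵ │ ╵ ╵ │
│   │↳ → B│
└───┴─────┘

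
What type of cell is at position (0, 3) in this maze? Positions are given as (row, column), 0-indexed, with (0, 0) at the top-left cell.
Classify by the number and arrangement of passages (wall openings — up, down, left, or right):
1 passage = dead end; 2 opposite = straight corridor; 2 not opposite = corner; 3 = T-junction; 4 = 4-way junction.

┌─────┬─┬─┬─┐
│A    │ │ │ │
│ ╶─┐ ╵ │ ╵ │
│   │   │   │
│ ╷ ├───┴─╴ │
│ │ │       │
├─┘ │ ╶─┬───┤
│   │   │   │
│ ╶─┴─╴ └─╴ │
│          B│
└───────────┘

Checking cell at (0, 3):
Number of passages: 1
Cell type: dead end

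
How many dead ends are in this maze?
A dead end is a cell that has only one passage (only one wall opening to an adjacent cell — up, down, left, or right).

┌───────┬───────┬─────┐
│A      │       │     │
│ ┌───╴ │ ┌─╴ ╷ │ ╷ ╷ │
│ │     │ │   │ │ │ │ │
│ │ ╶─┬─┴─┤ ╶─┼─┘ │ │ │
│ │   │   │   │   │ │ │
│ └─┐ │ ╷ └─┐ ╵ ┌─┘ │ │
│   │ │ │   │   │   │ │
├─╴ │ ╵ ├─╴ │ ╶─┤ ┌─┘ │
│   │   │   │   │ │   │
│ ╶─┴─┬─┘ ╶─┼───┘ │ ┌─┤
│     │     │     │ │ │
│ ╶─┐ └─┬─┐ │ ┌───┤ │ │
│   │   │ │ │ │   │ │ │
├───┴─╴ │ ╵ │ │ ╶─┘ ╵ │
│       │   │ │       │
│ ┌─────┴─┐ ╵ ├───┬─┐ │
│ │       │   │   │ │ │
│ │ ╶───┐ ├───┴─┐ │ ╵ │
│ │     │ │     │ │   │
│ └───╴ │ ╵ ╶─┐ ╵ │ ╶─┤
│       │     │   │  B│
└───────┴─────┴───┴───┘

Checking each cell for number of passages:

Dead ends found at positions:
  (1, 4)
  (1, 7)
  (4, 7)
  (5, 3)
  (5, 10)
  (6, 1)
  (6, 4)
  (6, 8)
  (8, 7)
  (8, 9)
  (10, 6)
  (10, 10)
Total dead ends: 12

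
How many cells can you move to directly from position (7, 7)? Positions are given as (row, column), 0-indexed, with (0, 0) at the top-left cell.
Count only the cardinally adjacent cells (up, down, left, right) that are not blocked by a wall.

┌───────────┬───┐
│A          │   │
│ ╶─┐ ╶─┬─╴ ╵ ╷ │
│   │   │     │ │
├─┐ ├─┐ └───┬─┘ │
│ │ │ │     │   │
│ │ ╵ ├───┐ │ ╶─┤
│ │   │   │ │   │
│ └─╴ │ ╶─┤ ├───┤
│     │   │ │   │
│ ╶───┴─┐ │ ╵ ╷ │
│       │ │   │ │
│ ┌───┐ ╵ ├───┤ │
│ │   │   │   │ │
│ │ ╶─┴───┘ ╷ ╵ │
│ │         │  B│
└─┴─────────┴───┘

Checking passable neighbors of (7, 7):
Neighbors: (6, 7), (7, 6)
Count: 2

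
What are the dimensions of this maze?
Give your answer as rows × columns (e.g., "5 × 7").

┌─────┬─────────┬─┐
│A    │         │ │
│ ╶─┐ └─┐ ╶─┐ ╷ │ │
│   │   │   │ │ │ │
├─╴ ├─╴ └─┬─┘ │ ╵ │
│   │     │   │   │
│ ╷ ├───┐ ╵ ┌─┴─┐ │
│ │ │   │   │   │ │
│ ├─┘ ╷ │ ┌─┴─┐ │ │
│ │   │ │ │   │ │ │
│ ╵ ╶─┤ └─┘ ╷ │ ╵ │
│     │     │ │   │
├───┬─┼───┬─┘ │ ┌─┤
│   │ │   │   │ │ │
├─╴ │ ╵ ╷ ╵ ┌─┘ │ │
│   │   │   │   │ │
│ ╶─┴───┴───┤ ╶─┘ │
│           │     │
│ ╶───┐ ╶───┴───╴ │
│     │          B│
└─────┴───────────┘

Counting the maze dimensions:
Rows (vertical): 10
Columns (horizontal): 9
Dimensions: 10 × 9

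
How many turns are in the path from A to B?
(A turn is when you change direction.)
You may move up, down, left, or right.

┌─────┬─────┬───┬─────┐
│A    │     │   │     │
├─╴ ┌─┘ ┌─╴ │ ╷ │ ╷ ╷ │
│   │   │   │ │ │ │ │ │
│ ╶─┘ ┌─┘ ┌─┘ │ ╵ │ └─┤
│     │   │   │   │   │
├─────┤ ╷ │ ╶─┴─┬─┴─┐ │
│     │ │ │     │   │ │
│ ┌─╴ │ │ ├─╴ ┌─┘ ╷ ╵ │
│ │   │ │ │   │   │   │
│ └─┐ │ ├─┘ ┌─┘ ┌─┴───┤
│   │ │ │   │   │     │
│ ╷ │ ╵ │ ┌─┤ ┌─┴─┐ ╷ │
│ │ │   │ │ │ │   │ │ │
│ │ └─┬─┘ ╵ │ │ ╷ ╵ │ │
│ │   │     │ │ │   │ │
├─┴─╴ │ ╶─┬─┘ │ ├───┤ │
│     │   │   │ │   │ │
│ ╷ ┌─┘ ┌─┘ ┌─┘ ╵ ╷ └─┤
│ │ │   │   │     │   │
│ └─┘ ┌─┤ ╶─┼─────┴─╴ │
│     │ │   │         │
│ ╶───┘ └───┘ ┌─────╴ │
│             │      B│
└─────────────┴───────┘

Directions: right, down, left, down, right, right, up, right, up, right, right, down, left, down, left, down, down, down, down, left, up, up, up, left, left, down, down, right, down, down, right, down, left, left, down, down, down, right, right, right, right, right, right, up, right, right, right, right, down
Number of turns: 27

Solution:

┌─────┬─────┬───┬─────┐
│A ↓  │↱ → ↓│   │     │
├─╴ ┌─┘ ┌─╴ │ ╷ │ ╷ ╷ │
│↓ ↲│↱ ↑│↓ ↲│ │ │ │ │ │
│ ╶─┘ ┌─┘ ┌─┘ │ ╵ │ └─┤
│↳ → ↑│↓ ↲│   │   │   │
├─────┤ ╷ │ ╶─┴─┬─┴─┐ │
│↓ ← ↰│↓│ │     │   │ │
│ ┌─╴ │ │ ├─╴ ┌─┘ ╷ ╵ │
│↓│  ↑│↓│ │   │   │   │
│ └─┐ │ ├─┘ ┌─┘ ┌─┴───┤
│↳ ↓│↑│↓│   │   │     │
│ ╷ │ ╵ │ ┌─┤ ┌─┴─┐ ╷ │
│ │↓│↑ ↲│ │ │ │   │ │ │
│ │ └─┬─┘ ╵ │ │ ╷ ╵ │ │
│ │↳ ↓│     │ │ │   │ │
├─┴─╴ │ ╶─┬─┘ │ ├───┤ │
│↓ ← ↲│   │   │ │   │ │
│ ╷ ┌─┘ ┌─┘ ┌─┘ ╵ ╷ └─┤
│↓│ │   │   │     │   │
│ └─┘ ┌─┤ ╶─┼─────┴─╴ │
│↓    │ │   │↱ → → → ↓│
│ ╶───┘ └───┘ ┌─────╴ │
│↳ → → → → → ↑│      B│
└─────────────┴───────┘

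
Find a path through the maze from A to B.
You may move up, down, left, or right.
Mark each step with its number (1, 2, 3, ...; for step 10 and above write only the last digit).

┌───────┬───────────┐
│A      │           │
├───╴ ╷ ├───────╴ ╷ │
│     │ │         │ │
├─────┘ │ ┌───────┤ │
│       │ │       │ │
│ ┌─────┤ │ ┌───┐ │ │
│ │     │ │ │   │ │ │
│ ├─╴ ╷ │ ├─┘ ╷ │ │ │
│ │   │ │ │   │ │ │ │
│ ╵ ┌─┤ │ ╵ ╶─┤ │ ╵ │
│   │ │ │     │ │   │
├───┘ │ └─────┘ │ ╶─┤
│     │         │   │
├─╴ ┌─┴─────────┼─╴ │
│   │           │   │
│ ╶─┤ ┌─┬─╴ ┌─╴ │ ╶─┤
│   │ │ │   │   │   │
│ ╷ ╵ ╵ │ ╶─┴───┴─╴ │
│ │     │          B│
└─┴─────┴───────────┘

Finding the shortest path through the maze:
Path length: 54 steps
Directions: right → right → right → down → down → left → left → left → down → down → down → right → up → right → up → right → down → down → down → right → right → right → right → up → up → up → left → down → left → down → left → up → up → up → up → right → right → right → right → up → right → down → down → down → down → down → left → down → right → down → left → down → right → down

Solution:

┌───────┬───────────┐
│A 1 2 3│        0 1│
├───╴ ╷ ├───────╴ ╷ │
│     │4│5 6 7 8 9│2│
├─────┘ │ ┌───────┤ │
│8 7 6 5│4│       │3│
│ ┌─────┤ │ ┌───┐ │ │
│9│  5 6│3│ │7 6│ │4│
│ ├─╴ ╷ │ ├─┘ ╷ │ │ │
│0│3 4│7│2│9 8│5│ │5│
│ ╵ ┌─┤ │ ╵ ╶─┤ │ ╵ │
│1 2│ │8│1 0  │4│7 6│
├───┘ │ └─────┘ │ ╶─┤
│     │9 0 1 2 3│8 9│
├─╴ ┌─┴─────────┼─╴ │
│   │           │1 0│
│ ╶─┤ ┌─┬─╴ ┌─╴ │ ╶─┤
│   │ │ │   │   │2 3│
│ ╷ ╵ ╵ │ ╶─┴───┴─╴ │
│ │     │          B│
└─┴─────┴───────────┘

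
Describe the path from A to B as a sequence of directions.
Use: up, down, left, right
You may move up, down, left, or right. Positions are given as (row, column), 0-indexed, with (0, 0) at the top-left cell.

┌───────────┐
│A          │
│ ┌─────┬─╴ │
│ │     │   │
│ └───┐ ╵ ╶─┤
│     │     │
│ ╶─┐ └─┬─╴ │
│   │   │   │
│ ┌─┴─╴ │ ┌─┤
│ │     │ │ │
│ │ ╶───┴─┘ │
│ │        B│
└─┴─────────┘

Finding the path and converting it to directions:
Path through cells: (0,0) → (1,0) → (2,0) → (2,1) → (2,2) → (3,2) → (3,3) → (4,3) → (4,2) → (4,1) → (5,1) → (5,2) → (5,3) → (5,4) → (5,5)
Directions: down, down, right, right, down, right, down, left, left, down, right, right, right, right

Solution:

┌───────────┐
│A          │
│ ┌─────┬─╴ │
│↓│     │   │
│ └───┐ ╵ ╶─┤
│↳ → ↓│     │
│ ╶─┐ └─┬─╴ │
│   │↳ ↓│   │
│ ┌─┴─╴ │ ┌─┤
│ │↓ ← ↲│ │ │
│ │ ╶───┴─┘ │
│ │↳ → → → B│
└─┴─────────┘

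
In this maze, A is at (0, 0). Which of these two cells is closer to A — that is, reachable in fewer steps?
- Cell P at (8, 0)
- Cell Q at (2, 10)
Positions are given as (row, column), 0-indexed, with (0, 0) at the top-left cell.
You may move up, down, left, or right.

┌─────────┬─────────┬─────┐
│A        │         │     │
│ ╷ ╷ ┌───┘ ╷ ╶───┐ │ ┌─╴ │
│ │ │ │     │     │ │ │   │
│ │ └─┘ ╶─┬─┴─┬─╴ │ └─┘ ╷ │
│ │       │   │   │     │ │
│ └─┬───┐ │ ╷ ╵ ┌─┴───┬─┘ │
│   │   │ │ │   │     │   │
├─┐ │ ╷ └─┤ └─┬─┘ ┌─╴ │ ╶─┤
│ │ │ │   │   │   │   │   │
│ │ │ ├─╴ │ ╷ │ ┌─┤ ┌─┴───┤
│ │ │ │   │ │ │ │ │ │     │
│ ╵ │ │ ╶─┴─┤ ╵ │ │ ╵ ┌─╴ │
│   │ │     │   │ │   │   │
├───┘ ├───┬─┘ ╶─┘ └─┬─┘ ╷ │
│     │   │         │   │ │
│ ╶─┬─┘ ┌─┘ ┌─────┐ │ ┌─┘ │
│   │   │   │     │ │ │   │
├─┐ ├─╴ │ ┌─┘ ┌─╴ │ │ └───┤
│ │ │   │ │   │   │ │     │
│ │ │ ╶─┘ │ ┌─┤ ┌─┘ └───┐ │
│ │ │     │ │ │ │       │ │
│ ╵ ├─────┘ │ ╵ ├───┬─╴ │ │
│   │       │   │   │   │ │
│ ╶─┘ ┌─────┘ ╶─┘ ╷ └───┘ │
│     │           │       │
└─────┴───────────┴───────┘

Shortest path A → P at (8, 0): 82 steps
Shortest path A → Q at (2, 10): 16 steps

Q is closer (16 steps vs 82 steps).

Path to P:

┌─────────┬─────────┬─────┐
│A ↓      │↱ ↓      │     │
│ ╷ ╷ ┌───┘ ╷ ╶───┐ │ ┌─╴ │
│ │↓│ │↱ → ↑│↳ → ↓│ │ │   │
│ │ └─┘ ╶─┬─┴─┬─╴ │ └─┘ ╷ │
│ │↳ → ↑  │↓ ↰│↓ ↲│     │ │
│ └─┬───┐ │ ╷ ╵ ┌─┴───┬─┘ │
│   │   │ │↓│↑ ↲│↱ → ↓│   │
├─┐ │ ╷ └─┤ └─┬─┘ ┌─╴ │ ╶─┤
│ │ │ │   │↳ ↓│↱ ↑│↓ ↲│   │
│ │ │ ├─╴ │ ╷ │ ┌─┤ ┌─┴───┤
│ │ │ │   │ │↓│↑│ │↓│↱ → ↓│
│ ╵ │ │ ╶─┴─┤ ╵ │ │ ╵ ┌─╴ │
│   │ │     │↳ ↑│ │↳ ↑│↓ ↲│
├───┘ ├───┬─┘ ╶─┘ └─┬─┘ ╷ │
│     │   │         │↓ ↲│ │
│ ╶─┬─┘ ┌─┘ ┌─────┐ │ ┌─┘ │
│P ↰│   │   │↓ ← ↰│ │↓│   │
├─┐ ├─╴ │ ┌─┘ ┌─╴ │ │ └───┤
│ │↑│   │ │↓ ↲│↱ ↑│ │↳ → ↓│
│ │ │ ╶─┘ │ ┌─┤ ┌─┘ └───┐ │
│ │↑│     │↓│ │↑│       │↓│
│ ╵ ├─────┘ │ ╵ ├───┬─╴ │ │
│↱ ↑│↓ ← ← ↲│↱ ↑│↓ ↰│   │↓│
│ ╶─┘ ┌─────┘ ╶─┘ ╷ └───┘ │
│↑ ← ↲│      ↑ ← ↲│↑ ← ← ↲│
└─────┴───────────┴───────┘

Path to Q:

┌─────────┬─────────┬─────┐
│A ↓      │↱ → → → ↓│     │
│ ╷ ╷ ┌───┘ ╷ ╶───┐ │ ┌─╴ │
│ │↓│ │↱ → ↑│     │↓│ │   │
│ │ └─┘ ╶─┬─┴─┬─╴ │ └─┘ ╷ │
│ │↳ → ↑  │   │   │↳ Q  │ │
│ └─┬───┐ │ ╷ ╵ ┌─┴───┬─┘ │
│   │   │ │ │   │     │   │
├─┐ │ ╷ └─┤ └─┬─┘ ┌─╴ │ ╶─┤
│ │ │ │   │   │   │   │   │
│ │ │ ├─╴ │ ╷ │ ┌─┤ ┌─┴───┤
│ │ │ │   │ │ │ │ │ │     │
│ ╵ │ │ ╶─┴─┤ ╵ │ │ ╵ ┌─╴ │
│   │ │     │   │ │   │   │
├───┘ ├───┬─┘ ╶─┘ └─┬─┘ ╷ │
│     │   │         │   │ │
│ ╶─┬─┘ ┌─┘ ┌─────┐ │ ┌─┘ │
│   │   │   │     │ │ │   │
├─┐ ├─╴ │ ┌─┘ ┌─╴ │ │ └───┤
│ │ │   │ │   │   │ │     │
│ │ │ ╶─┘ │ ┌─┤ ┌─┘ └───┐ │
│ │ │     │ │ │ │       │ │
│ ╵ ├─────┘ │ ╵ ├───┬─╴ │ │
│   │       │   │   │   │ │
│ ╶─┘ ┌─────┘ ╶─┘ ╷ └───┘ │
│     │           │       │
└─────┴───────────┴───────┘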